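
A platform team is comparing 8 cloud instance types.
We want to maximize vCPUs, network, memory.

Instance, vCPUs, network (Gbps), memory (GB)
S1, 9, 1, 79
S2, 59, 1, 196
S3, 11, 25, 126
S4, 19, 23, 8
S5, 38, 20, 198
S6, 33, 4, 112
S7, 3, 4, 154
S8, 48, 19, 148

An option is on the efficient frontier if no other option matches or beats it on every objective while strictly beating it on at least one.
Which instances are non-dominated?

S1: dominated by S2 (vCPUs 59≥9, network 1≥1, memory 196≥79).
S2: not dominated (best vCPUs).
S3: not dominated (best network).
S4: not dominated.
S5: not dominated (best memory).
S6: dominated by S5 (vCPUs 38≥33, network 20≥4, memory 198≥112).
S7: dominated by S5 (vCPUs 38≥3, network 20≥4, memory 198≥154).
S8: not dominated.

S2, S3, S4, S5, S8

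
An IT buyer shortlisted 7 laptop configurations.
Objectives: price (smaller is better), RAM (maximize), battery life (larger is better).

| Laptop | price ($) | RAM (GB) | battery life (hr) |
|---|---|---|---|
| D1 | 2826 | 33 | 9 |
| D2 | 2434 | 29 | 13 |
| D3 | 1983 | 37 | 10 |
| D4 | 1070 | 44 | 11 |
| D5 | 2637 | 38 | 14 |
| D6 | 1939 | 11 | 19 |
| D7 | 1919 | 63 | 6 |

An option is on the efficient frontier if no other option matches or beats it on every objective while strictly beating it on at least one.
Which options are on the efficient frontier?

D2, D4, D5, D6, D7

D1: dominated by D3 (price 1983≤2826, RAM 37≥33, battery life 10≥9).
D2: not dominated.
D3: dominated by D4 (price 1070≤1983, RAM 44≥37, battery life 11≥10).
D4: not dominated (best price).
D5: not dominated.
D6: not dominated (best battery life).
D7: not dominated (best RAM).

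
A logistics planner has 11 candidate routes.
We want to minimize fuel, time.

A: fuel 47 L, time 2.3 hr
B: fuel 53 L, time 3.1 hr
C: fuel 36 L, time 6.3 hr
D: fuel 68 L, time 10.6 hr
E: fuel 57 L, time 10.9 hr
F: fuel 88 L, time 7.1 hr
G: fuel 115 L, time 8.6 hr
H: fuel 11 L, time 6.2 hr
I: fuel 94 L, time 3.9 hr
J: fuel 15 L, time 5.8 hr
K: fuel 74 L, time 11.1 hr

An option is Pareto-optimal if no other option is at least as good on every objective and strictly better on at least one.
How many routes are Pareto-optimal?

3

A: not dominated (best time).
B: dominated by A (fuel 47≤53, time 2.3≤3.1).
C: dominated by H (fuel 11≤36, time 6.2≤6.3).
D: dominated by A (fuel 47≤68, time 2.3≤10.6).
E: dominated by A (fuel 47≤57, time 2.3≤10.9).
F: dominated by A (fuel 47≤88, time 2.3≤7.1).
G: dominated by A (fuel 47≤115, time 2.3≤8.6).
H: not dominated (best fuel).
I: dominated by A (fuel 47≤94, time 2.3≤3.9).
J: not dominated.
K: dominated by A (fuel 47≤74, time 2.3≤11.1).
Pareto-optimal: A, H, J → 3.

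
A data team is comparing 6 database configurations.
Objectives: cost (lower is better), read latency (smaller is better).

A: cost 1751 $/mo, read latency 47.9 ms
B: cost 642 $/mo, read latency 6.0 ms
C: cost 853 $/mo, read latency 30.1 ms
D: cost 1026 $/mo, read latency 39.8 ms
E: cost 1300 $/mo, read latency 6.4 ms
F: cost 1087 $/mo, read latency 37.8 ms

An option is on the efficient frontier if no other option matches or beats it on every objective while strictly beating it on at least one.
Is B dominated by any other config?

No

A: worse on cost (1751 vs 642).
C: worse on cost (853 vs 642).
D: worse on cost (1026 vs 642).
E: worse on cost (1300 vs 642).
F: worse on cost (1087 vs 642).
No option is at least as good as B on every objective and strictly better on one.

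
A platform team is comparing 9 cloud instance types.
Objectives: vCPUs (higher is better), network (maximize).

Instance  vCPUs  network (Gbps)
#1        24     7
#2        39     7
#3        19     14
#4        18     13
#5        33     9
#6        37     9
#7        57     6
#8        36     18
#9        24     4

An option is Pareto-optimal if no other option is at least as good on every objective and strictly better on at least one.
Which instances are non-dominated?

#1: dominated by #2 (vCPUs 39≥24, network 7≥7).
#2: not dominated.
#3: dominated by #8 (vCPUs 36≥19, network 18≥14).
#4: dominated by #3 (vCPUs 19≥18, network 14≥13).
#5: dominated by #6 (vCPUs 37≥33, network 9≥9).
#6: not dominated.
#7: not dominated (best vCPUs).
#8: not dominated (best network).
#9: dominated by #1 (vCPUs 24≥24, network 7≥4).

#2, #6, #7, #8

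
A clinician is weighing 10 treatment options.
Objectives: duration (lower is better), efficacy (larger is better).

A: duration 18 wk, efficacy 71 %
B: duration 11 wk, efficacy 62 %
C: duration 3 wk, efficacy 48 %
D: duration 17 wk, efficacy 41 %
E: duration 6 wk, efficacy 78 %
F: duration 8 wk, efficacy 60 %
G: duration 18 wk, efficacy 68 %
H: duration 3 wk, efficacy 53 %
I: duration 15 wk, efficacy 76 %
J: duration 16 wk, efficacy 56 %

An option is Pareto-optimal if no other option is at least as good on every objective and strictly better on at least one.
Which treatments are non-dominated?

E, H

A: dominated by E (duration 6≤18, efficacy 78≥71).
B: dominated by E (duration 6≤11, efficacy 78≥62).
C: dominated by H (duration 3≤3, efficacy 53≥48).
D: dominated by B (duration 11≤17, efficacy 62≥41).
E: not dominated (best efficacy).
F: dominated by E (duration 6≤8, efficacy 78≥60).
G: dominated by A (duration 18≤18, efficacy 71≥68).
H: not dominated.
I: dominated by E (duration 6≤15, efficacy 78≥76).
J: dominated by B (duration 11≤16, efficacy 62≥56).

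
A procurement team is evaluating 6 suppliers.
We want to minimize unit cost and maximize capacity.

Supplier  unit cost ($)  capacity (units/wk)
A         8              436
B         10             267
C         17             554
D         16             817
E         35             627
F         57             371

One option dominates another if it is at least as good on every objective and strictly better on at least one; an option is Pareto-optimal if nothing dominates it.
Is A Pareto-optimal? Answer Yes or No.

Yes

B: worse on unit cost (10 vs 8).
C: worse on unit cost (17 vs 8).
D: worse on unit cost (16 vs 8).
E: worse on unit cost (35 vs 8).
F: worse on unit cost (57 vs 8).
No option is at least as good as A on every objective and strictly better on one.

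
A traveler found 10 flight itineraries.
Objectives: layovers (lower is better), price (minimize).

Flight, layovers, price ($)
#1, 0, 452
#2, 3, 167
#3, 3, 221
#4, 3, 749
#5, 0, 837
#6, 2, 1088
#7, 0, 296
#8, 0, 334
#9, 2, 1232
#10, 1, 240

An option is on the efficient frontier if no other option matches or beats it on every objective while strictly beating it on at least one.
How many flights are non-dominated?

#1: dominated by #7 (layovers 0≤0, price 296≤452).
#2: not dominated (best price).
#3: dominated by #2 (layovers 3≤3, price 167≤221).
#4: dominated by #1 (layovers 0≤3, price 452≤749).
#5: dominated by #1 (layovers 0≤0, price 452≤837).
#6: dominated by #1 (layovers 0≤2, price 452≤1088).
#7: not dominated.
#8: dominated by #7 (layovers 0≤0, price 296≤334).
#9: dominated by #1 (layovers 0≤2, price 452≤1232).
#10: not dominated.
Pareto-optimal: #2, #7, #10 → 3.

3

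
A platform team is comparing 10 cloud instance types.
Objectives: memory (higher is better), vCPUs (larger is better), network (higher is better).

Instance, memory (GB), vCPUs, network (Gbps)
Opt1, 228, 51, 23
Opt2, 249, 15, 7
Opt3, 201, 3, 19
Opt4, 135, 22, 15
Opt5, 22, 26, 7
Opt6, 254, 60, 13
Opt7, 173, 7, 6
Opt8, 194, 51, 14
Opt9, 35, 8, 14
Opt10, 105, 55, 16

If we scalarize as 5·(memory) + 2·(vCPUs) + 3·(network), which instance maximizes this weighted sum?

Opt1: 5·228 + 2·51 + 3·23 = 1311
Opt2: 5·249 + 2·15 + 3·7 = 1296
Opt3: 5·201 + 2·3 + 3·19 = 1068
Opt4: 5·135 + 2·22 + 3·15 = 764
Opt5: 5·22 + 2·26 + 3·7 = 183
Opt6: 5·254 + 2·60 + 3·13 = 1429
Opt7: 5·173 + 2·7 + 3·6 = 897
Opt8: 5·194 + 2·51 + 3·14 = 1114
Opt9: 5·35 + 2·8 + 3·14 = 233
Opt10: 5·105 + 2·55 + 3·16 = 683
Highest: Opt6 at 1429.

Opt6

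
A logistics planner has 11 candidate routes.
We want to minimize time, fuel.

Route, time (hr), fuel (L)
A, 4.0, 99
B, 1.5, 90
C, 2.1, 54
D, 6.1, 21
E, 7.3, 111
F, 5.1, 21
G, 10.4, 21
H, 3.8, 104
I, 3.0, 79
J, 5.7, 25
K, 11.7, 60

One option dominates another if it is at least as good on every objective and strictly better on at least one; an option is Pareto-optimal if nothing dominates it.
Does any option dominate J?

F vs J: time 5.1≤5.7, fuel 21≤25 — F is at least as good on every objective and strictly better on at least one, so F dominates J.

Yes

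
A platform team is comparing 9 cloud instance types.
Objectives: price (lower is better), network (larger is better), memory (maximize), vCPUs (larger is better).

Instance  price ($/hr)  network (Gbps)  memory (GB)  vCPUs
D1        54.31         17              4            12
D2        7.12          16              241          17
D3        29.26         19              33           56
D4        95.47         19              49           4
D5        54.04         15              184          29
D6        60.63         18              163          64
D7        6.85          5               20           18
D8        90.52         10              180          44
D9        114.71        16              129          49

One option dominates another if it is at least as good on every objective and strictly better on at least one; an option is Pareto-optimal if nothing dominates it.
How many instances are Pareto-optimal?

D1: dominated by D3 (price 29.26≤54.31, network 19≥17, memory 33≥4, vCPUs 56≥12).
D2: not dominated (best memory).
D3: not dominated.
D4: not dominated.
D5: not dominated.
D6: not dominated (best vCPUs).
D7: not dominated (best price).
D8: not dominated.
D9: dominated by D6 (price 60.63≤114.71, network 18≥16, memory 163≥129, vCPUs 64≥49).
Pareto-optimal: D2, D3, D4, D5, D6, D7, D8 → 7.

7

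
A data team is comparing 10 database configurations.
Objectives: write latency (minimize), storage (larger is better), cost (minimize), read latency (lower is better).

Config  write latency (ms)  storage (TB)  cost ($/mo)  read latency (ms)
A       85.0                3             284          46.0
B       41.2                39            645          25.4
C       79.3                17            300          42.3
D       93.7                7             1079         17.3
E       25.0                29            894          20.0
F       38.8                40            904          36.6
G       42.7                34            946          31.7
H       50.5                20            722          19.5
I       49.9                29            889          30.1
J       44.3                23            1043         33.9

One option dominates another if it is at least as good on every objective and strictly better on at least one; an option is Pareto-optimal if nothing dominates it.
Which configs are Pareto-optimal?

A, B, C, D, E, F, H

A: not dominated (best cost).
B: not dominated.
C: not dominated.
D: not dominated (best read latency).
E: not dominated (best write latency).
F: not dominated (best storage).
G: dominated by B (write latency 41.2≤42.7, storage 39≥34, cost 645≤946, read latency 25.4≤31.7).
H: not dominated.
I: dominated by B (write latency 41.2≤49.9, storage 39≥29, cost 645≤889, read latency 25.4≤30.1).
J: dominated by B (write latency 41.2≤44.3, storage 39≥23, cost 645≤1043, read latency 25.4≤33.9).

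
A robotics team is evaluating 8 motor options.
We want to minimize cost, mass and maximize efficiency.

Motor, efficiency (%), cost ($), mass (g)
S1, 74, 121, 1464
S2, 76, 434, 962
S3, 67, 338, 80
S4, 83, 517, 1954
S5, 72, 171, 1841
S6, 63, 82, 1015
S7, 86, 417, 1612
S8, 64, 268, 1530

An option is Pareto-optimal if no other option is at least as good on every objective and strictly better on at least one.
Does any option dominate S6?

S1: worse on cost (121 vs 82).
S2: worse on cost (434 vs 82).
S3: worse on cost (338 vs 82).
S4: worse on cost (517 vs 82).
S5: worse on cost (171 vs 82).
S7: worse on cost (417 vs 82).
S8: worse on cost (268 vs 82).
No option is at least as good as S6 on every objective and strictly better on one.

No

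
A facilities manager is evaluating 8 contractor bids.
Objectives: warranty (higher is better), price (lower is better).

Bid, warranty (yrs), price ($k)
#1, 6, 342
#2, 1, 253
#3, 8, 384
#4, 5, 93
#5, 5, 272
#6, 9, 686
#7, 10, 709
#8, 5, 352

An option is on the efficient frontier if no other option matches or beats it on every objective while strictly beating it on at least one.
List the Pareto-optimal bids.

#1, #3, #4, #6, #7

#1: not dominated.
#2: dominated by #4 (warranty 5≥1, price 93≤253).
#3: not dominated.
#4: not dominated (best price).
#5: dominated by #4 (warranty 5≥5, price 93≤272).
#6: not dominated.
#7: not dominated (best warranty).
#8: dominated by #1 (warranty 6≥5, price 342≤352).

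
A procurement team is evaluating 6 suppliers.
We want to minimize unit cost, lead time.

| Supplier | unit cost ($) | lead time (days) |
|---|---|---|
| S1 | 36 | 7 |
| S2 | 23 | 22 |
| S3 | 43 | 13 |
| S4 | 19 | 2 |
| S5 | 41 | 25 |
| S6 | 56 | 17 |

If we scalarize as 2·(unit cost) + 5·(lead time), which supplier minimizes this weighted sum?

S1: 2·36 + 5·7 = 107
S2: 2·23 + 5·22 = 156
S3: 2·43 + 5·13 = 151
S4: 2·19 + 5·2 = 48
S5: 2·41 + 5·25 = 207
S6: 2·56 + 5·17 = 197
Lowest: S4 at 48.

S4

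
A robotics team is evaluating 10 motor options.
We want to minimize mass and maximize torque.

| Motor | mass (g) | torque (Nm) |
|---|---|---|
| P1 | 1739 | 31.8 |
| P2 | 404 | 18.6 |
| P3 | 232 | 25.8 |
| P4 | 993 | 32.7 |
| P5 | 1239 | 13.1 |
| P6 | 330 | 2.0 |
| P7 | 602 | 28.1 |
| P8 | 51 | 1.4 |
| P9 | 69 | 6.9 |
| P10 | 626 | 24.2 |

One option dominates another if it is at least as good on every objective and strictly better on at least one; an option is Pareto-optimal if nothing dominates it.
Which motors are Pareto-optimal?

P1: dominated by P4 (mass 993≤1739, torque 32.7≥31.8).
P2: dominated by P3 (mass 232≤404, torque 25.8≥18.6).
P3: not dominated.
P4: not dominated (best torque).
P5: dominated by P2 (mass 404≤1239, torque 18.6≥13.1).
P6: dominated by P3 (mass 232≤330, torque 25.8≥2.0).
P7: not dominated.
P8: not dominated (best mass).
P9: not dominated.
P10: dominated by P3 (mass 232≤626, torque 25.8≥24.2).

P3, P4, P7, P8, P9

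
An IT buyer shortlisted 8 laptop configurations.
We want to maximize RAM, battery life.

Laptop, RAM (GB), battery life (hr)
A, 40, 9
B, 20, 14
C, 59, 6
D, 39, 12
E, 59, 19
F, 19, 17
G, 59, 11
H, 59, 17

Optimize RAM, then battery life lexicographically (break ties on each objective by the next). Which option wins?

E

First maximize RAM: best is 59, kept {C, E, G, H}.
Then maximize battery life: best is 19, kept {E}.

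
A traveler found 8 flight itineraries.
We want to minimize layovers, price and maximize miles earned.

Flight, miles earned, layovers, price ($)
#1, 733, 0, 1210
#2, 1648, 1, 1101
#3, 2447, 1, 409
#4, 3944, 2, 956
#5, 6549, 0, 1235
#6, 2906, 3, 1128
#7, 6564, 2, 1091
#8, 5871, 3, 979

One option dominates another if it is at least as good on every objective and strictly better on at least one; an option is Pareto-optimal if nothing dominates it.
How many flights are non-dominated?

6

#1: not dominated.
#2: dominated by #3 (miles earned 2447≥1648, layovers 1≤1, price 409≤1101).
#3: not dominated (best price).
#4: not dominated.
#5: not dominated.
#6: dominated by #4 (miles earned 3944≥2906, layovers 2≤3, price 956≤1128).
#7: not dominated (best miles earned).
#8: not dominated.
Pareto-optimal: #1, #3, #4, #5, #7, #8 → 6.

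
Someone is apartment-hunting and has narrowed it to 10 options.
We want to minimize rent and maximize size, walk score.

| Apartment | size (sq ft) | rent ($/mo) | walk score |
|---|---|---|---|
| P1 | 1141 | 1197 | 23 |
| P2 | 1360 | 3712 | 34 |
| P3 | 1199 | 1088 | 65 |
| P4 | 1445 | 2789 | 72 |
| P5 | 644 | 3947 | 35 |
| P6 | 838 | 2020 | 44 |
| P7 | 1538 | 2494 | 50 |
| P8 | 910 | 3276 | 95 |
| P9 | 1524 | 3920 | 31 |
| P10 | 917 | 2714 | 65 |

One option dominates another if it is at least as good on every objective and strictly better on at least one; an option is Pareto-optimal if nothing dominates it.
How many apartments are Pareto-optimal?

P1: dominated by P3 (size 1199≥1141, rent 1088≤1197, walk score 65≥23).
P2: dominated by P4 (size 1445≥1360, rent 2789≤3712, walk score 72≥34).
P3: not dominated (best rent).
P4: not dominated.
P5: dominated by P3 (size 1199≥644, rent 1088≤3947, walk score 65≥35).
P6: dominated by P3 (size 1199≥838, rent 1088≤2020, walk score 65≥44).
P7: not dominated (best size).
P8: not dominated (best walk score).
P9: dominated by P7 (size 1538≥1524, rent 2494≤3920, walk score 50≥31).
P10: dominated by P3 (size 1199≥917, rent 1088≤2714, walk score 65≥65).
Pareto-optimal: P3, P4, P7, P8 → 4.

4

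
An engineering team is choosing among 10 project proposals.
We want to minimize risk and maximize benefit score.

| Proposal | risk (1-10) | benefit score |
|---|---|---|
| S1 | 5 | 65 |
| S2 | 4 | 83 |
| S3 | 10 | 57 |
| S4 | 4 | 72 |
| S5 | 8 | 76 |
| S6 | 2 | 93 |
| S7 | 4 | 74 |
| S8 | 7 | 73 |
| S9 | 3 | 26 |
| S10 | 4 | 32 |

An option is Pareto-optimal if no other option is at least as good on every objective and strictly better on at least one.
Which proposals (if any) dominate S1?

S2, S4, S6, S7

S2: risk 4≤5, benefit score 83≥65 — dominates S1.
S4: risk 4≤5, benefit score 72≥65 — dominates S1.
S6: risk 2≤5, benefit score 93≥65 — dominates S1.
S7: risk 4≤5, benefit score 74≥65 — dominates S1.
Others (S3, S5, S8, S9, S10) are each worse than S1 on at least one objective.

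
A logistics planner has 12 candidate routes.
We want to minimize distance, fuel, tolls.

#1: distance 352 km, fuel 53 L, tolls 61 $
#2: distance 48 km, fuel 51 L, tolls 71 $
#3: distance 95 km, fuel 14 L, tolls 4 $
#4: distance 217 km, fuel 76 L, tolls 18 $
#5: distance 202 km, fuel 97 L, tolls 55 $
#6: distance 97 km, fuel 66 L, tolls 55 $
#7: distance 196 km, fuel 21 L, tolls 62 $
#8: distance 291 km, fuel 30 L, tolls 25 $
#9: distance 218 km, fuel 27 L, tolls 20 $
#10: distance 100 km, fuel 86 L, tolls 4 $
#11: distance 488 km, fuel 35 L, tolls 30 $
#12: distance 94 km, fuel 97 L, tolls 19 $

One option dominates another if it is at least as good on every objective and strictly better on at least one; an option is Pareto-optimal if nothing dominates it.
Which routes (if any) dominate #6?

#3

#3: distance 95≤97, fuel 14≤66, tolls 4≤55 — dominates #6.
Others (#1, #2, #4, #5, #7, #8, #9, #10, #11, #12) are each worse than #6 on at least one objective.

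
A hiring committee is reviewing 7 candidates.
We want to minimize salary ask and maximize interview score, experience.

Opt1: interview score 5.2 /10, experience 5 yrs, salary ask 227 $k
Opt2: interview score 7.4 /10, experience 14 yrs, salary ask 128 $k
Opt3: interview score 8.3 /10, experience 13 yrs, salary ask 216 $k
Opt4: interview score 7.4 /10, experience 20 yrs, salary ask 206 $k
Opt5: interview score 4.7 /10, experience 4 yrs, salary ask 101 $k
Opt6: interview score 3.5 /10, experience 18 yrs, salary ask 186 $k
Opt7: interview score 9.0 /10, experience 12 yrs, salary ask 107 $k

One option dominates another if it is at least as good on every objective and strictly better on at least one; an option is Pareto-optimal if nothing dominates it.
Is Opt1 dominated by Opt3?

Opt3 vs Opt1: interview score 8.3≥5.2, experience 13≥5, salary ask 216≤227 — Opt3 is at least as good on every objective with at least one strict improvement.

Yes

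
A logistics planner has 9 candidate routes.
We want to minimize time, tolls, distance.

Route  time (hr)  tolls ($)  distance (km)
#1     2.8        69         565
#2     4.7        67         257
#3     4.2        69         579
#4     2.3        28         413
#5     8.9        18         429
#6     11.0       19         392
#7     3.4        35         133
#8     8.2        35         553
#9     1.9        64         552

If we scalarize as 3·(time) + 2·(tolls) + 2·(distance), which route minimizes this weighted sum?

#7

#1: 3·2.8 + 2·69 + 2·565 = 1276.4
#2: 3·4.7 + 2·67 + 2·257 = 662.1
#3: 3·4.2 + 2·69 + 2·579 = 1308.6
#4: 3·2.3 + 2·28 + 2·413 = 888.9
#5: 3·8.9 + 2·18 + 2·429 = 920.7
#6: 3·11.0 + 2·19 + 2·392 = 855.0
#7: 3·3.4 + 2·35 + 2·133 = 346.2
#8: 3·8.2 + 2·35 + 2·553 = 1200.6
#9: 3·1.9 + 2·64 + 2·552 = 1237.7
Lowest: #7 at 346.2.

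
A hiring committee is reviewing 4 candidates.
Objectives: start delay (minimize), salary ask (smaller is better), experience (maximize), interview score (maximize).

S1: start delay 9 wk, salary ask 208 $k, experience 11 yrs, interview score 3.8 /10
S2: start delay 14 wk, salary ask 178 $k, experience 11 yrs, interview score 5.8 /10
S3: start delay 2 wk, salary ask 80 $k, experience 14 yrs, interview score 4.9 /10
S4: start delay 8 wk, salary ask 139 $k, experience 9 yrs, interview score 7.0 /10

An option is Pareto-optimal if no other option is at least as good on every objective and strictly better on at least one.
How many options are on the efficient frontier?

3

S1: dominated by S3 (start delay 2≤9, salary ask 80≤208, experience 14≥11, interview score 4.9≥3.8).
S2: not dominated.
S3: not dominated (best start delay).
S4: not dominated (best interview score).
Pareto-optimal: S2, S3, S4 → 3.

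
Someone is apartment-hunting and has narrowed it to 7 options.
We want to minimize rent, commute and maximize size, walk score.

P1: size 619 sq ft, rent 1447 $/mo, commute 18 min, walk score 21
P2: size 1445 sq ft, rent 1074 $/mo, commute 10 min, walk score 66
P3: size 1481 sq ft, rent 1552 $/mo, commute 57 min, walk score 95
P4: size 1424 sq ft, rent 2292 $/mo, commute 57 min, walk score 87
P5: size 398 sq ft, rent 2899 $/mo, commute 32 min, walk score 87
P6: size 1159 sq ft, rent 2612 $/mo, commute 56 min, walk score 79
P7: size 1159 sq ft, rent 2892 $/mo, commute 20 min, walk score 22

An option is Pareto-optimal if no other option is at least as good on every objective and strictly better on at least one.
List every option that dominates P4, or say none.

P3: size 1481≥1424, rent 1552≤2292, commute 57≤57, walk score 95≥87 — dominates P4.
Others (P1, P2, P5, P6, P7) are each worse than P4 on at least one objective.

P3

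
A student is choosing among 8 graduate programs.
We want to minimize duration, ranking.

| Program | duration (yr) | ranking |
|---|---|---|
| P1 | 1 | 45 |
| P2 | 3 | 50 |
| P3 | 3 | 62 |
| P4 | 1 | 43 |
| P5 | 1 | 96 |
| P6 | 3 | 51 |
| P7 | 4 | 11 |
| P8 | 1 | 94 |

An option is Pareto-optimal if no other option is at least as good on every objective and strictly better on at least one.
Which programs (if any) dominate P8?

P1, P4

P1: duration 1≤1, ranking 45≤94 — dominates P8.
P4: duration 1≤1, ranking 43≤94 — dominates P8.
Others (P2, P3, P5, P6, P7) are each worse than P8 on at least one objective.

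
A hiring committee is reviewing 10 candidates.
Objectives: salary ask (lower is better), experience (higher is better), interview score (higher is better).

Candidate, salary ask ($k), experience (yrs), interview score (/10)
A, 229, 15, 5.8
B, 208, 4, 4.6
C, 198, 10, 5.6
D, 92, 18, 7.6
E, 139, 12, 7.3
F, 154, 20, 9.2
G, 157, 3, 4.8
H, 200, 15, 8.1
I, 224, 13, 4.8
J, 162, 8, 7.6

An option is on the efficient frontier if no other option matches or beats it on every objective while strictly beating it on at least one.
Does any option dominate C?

D vs C: salary ask 92≤198, experience 18≥10, interview score 7.6≥5.6 — D is at least as good on every objective and strictly better on at least one, so D dominates C.

Yes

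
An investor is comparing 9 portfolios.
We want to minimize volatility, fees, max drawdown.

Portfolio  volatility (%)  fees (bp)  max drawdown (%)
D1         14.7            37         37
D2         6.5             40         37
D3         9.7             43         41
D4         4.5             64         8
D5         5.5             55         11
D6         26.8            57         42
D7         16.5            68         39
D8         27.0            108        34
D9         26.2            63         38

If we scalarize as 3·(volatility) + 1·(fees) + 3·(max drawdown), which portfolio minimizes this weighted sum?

D4

D1: 3·14.7 + 1·37 + 3·37 = 192.1
D2: 3·6.5 + 1·40 + 3·37 = 170.5
D3: 3·9.7 + 1·43 + 3·41 = 195.1
D4: 3·4.5 + 1·64 + 3·8 = 101.5
D5: 3·5.5 + 1·55 + 3·11 = 104.5
D6: 3·26.8 + 1·57 + 3·42 = 263.4
D7: 3·16.5 + 1·68 + 3·39 = 234.5
D8: 3·27.0 + 1·108 + 3·34 = 291.0
D9: 3·26.2 + 1·63 + 3·38 = 255.6
Lowest: D4 at 101.5.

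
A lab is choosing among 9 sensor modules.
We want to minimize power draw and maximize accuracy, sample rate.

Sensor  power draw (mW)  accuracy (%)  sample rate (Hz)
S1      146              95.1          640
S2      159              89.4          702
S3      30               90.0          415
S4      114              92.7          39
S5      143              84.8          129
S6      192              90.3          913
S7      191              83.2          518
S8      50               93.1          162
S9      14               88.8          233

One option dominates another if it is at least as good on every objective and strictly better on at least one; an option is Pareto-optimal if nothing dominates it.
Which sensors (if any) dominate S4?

S8

S8: power draw 50≤114, accuracy 93.1≥92.7, sample rate 162≥39 — dominates S4.
Others (S1, S2, S3, S5, S6, S7, S9) are each worse than S4 on at least one objective.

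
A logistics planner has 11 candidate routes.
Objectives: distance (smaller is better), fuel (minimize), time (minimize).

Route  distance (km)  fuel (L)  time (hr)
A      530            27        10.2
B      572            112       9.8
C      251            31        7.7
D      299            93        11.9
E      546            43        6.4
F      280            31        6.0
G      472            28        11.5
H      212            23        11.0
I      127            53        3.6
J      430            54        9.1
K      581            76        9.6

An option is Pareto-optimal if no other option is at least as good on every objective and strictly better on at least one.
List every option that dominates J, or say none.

C, F, I

C: distance 251≤430, fuel 31≤54, time 7.7≤9.1 — dominates J.
F: distance 280≤430, fuel 31≤54, time 6.0≤9.1 — dominates J.
I: distance 127≤430, fuel 53≤54, time 3.6≤9.1 — dominates J.
Others (A, B, D, E, G, H, K) are each worse than J on at least one objective.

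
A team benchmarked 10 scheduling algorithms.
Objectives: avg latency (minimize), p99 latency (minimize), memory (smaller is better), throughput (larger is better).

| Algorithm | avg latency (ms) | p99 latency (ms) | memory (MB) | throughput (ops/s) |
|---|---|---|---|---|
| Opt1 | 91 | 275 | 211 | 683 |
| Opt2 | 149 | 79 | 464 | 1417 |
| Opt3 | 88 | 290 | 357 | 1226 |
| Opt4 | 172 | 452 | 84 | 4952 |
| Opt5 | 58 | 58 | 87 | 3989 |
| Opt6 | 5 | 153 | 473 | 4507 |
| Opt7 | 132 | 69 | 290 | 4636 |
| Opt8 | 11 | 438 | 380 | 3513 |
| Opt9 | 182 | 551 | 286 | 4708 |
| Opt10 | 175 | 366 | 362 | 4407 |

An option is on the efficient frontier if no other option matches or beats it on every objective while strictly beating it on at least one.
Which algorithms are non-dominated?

Opt1: dominated by Opt5 (avg latency 58≤91, p99 latency 58≤275, memory 87≤211, throughput 3989≥683).
Opt2: dominated by Opt5 (avg latency 58≤149, p99 latency 58≤79, memory 87≤464, throughput 3989≥1417).
Opt3: dominated by Opt5 (avg latency 58≤88, p99 latency 58≤290, memory 87≤357, throughput 3989≥1226).
Opt4: not dominated (best memory).
Opt5: not dominated (best p99 latency).
Opt6: not dominated (best avg latency).
Opt7: not dominated.
Opt8: not dominated.
Opt9: dominated by Opt4 (avg latency 172≤182, p99 latency 452≤551, memory 84≤286, throughput 4952≥4708).
Opt10: dominated by Opt7 (avg latency 132≤175, p99 latency 69≤366, memory 290≤362, throughput 4636≥4407).

Opt4, Opt5, Opt6, Opt7, Opt8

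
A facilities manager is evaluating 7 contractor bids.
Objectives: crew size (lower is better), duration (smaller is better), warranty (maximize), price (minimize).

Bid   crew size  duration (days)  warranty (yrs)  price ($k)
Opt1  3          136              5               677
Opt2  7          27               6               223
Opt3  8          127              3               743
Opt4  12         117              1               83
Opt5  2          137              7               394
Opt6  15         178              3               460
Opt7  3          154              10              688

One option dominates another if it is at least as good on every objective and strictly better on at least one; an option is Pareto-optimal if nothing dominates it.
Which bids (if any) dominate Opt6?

Opt2: crew size 7≤15, duration 27≤178, warranty 6≥3, price 223≤460 — dominates Opt6.
Opt5: crew size 2≤15, duration 137≤178, warranty 7≥3, price 394≤460 — dominates Opt6.
Others (Opt1, Opt3, Opt4, Opt7) are each worse than Opt6 on at least one objective.

Opt2, Opt5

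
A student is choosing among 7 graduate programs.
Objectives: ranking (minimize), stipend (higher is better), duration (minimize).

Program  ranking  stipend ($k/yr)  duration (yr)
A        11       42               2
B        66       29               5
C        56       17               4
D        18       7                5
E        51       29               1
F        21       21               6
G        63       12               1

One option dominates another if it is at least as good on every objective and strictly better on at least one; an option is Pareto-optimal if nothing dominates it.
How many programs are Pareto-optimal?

A: not dominated (best ranking).
B: dominated by A (ranking 11≤66, stipend 42≥29, duration 2≤5).
C: dominated by A (ranking 11≤56, stipend 42≥17, duration 2≤4).
D: dominated by A (ranking 11≤18, stipend 42≥7, duration 2≤5).
E: not dominated.
F: dominated by A (ranking 11≤21, stipend 42≥21, duration 2≤6).
G: dominated by E (ranking 51≤63, stipend 29≥12, duration 1≤1).
Pareto-optimal: A, E → 2.

2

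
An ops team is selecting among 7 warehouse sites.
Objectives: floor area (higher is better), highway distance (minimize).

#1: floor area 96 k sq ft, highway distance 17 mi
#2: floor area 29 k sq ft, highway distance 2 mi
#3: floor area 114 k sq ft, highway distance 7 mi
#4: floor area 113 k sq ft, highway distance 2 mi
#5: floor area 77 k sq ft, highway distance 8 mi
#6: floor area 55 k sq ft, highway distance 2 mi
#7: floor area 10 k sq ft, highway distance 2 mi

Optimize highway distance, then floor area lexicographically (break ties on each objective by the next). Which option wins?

First minimize highway distance: best is 2, kept {#2, #4, #6, #7}.
Then maximize floor area: best is 113, kept {#4}.

#4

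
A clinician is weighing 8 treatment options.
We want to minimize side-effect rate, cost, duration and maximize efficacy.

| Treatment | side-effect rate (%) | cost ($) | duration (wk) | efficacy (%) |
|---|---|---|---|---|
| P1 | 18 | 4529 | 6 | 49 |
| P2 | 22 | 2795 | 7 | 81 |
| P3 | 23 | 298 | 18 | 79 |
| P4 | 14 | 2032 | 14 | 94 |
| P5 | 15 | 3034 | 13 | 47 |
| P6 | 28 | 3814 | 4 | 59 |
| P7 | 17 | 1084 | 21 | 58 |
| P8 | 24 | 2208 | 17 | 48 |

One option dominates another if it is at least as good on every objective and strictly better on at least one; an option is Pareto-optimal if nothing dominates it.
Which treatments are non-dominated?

P1: not dominated.
P2: not dominated.
P3: not dominated (best cost).
P4: not dominated (best side-effect rate).
P5: not dominated.
P6: not dominated (best duration).
P7: not dominated.
P8: dominated by P4 (side-effect rate 14≤24, cost 2032≤2208, duration 14≤17, efficacy 94≥48).

P1, P2, P3, P4, P5, P6, P7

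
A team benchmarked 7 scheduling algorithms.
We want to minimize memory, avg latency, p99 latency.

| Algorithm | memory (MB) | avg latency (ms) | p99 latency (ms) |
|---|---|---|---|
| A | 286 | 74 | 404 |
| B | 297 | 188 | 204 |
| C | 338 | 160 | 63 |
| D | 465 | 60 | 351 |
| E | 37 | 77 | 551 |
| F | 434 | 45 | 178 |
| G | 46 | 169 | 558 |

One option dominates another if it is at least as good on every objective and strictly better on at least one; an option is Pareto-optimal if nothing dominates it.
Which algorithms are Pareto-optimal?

A: not dominated.
B: not dominated.
C: not dominated (best p99 latency).
D: dominated by F (memory 434≤465, avg latency 45≤60, p99 latency 178≤351).
E: not dominated (best memory).
F: not dominated (best avg latency).
G: dominated by E (memory 37≤46, avg latency 77≤169, p99 latency 551≤558).

A, B, C, E, F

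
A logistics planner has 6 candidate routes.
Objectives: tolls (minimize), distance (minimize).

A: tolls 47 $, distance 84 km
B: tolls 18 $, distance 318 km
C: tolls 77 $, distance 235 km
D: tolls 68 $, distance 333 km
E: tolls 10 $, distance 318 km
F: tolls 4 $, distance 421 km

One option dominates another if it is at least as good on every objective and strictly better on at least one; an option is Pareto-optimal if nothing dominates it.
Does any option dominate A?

B: worse on distance (318 vs 84).
C: worse on tolls (77 vs 47).
D: worse on tolls (68 vs 47).
E: worse on distance (318 vs 84).
F: worse on distance (421 vs 84).
No option is at least as good as A on every objective and strictly better on one.

No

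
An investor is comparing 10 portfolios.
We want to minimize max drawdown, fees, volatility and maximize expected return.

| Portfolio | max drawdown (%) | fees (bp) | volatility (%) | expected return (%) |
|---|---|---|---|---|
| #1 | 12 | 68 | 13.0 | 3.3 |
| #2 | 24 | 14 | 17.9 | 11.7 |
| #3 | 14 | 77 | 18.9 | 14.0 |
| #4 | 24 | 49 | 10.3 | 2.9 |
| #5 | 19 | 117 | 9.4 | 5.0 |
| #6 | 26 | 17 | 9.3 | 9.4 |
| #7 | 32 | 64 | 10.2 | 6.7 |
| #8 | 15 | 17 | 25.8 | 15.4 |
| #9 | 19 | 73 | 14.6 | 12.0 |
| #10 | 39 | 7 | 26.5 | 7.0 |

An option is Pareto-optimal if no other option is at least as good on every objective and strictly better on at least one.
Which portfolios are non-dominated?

#1, #2, #3, #4, #5, #6, #8, #9, #10

#1: not dominated (best max drawdown).
#2: not dominated.
#3: not dominated.
#4: not dominated.
#5: not dominated.
#6: not dominated (best volatility).
#7: dominated by #6 (max drawdown 26≤32, fees 17≤64, volatility 9.3≤10.2, expected return 9.4≥6.7).
#8: not dominated (best expected return).
#9: not dominated.
#10: not dominated (best fees).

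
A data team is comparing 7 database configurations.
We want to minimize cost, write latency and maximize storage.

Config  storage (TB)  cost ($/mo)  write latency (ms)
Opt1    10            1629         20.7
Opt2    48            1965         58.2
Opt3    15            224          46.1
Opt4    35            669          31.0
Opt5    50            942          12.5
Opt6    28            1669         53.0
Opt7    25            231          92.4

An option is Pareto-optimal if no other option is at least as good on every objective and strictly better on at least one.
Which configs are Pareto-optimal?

Opt3, Opt4, Opt5, Opt7

Opt1: dominated by Opt5 (storage 50≥10, cost 942≤1629, write latency 12.5≤20.7).
Opt2: dominated by Opt5 (storage 50≥48, cost 942≤1965, write latency 12.5≤58.2).
Opt3: not dominated (best cost).
Opt4: not dominated.
Opt5: not dominated (best storage).
Opt6: dominated by Opt4 (storage 35≥28, cost 669≤1669, write latency 31.0≤53.0).
Opt7: not dominated.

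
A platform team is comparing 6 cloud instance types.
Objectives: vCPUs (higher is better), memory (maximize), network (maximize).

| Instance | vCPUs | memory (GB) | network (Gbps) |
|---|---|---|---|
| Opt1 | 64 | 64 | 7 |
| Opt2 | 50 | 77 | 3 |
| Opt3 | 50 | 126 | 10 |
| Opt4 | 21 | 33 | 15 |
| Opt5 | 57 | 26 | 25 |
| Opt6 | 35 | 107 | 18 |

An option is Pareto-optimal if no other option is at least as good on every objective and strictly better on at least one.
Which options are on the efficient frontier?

Opt1, Opt3, Opt5, Opt6

Opt1: not dominated (best vCPUs).
Opt2: dominated by Opt3 (vCPUs 50≥50, memory 126≥77, network 10≥3).
Opt3: not dominated (best memory).
Opt4: dominated by Opt6 (vCPUs 35≥21, memory 107≥33, network 18≥15).
Opt5: not dominated (best network).
Opt6: not dominated.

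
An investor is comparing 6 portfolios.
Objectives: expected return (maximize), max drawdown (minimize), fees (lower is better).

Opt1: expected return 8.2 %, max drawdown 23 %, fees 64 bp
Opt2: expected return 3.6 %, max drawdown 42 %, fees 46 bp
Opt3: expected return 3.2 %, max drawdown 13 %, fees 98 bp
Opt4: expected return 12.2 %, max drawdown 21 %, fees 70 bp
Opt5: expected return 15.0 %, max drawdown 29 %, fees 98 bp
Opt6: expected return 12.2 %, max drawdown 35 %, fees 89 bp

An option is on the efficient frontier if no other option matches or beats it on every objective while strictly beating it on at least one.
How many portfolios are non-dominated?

Opt1: not dominated.
Opt2: not dominated (best fees).
Opt3: not dominated (best max drawdown).
Opt4: not dominated.
Opt5: not dominated (best expected return).
Opt6: dominated by Opt4 (expected return 12.2≥12.2, max drawdown 21≤35, fees 70≤89).
Pareto-optimal: Opt1, Opt2, Opt3, Opt4, Opt5 → 5.

5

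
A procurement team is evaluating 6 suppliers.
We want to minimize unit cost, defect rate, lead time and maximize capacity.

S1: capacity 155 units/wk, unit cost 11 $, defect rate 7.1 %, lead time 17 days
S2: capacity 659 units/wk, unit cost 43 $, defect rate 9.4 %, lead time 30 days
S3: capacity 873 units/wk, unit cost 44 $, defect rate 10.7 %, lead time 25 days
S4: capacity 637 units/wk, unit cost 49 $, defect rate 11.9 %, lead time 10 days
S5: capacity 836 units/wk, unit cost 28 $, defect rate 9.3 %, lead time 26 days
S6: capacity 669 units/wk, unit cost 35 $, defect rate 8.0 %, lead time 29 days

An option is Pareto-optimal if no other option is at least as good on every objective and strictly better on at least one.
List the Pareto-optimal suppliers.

S1, S3, S4, S5, S6

S1: not dominated (best unit cost).
S2: dominated by S5 (capacity 836≥659, unit cost 28≤43, defect rate 9.3≤9.4, lead time 26≤30).
S3: not dominated (best capacity).
S4: not dominated (best lead time).
S5: not dominated.
S6: not dominated.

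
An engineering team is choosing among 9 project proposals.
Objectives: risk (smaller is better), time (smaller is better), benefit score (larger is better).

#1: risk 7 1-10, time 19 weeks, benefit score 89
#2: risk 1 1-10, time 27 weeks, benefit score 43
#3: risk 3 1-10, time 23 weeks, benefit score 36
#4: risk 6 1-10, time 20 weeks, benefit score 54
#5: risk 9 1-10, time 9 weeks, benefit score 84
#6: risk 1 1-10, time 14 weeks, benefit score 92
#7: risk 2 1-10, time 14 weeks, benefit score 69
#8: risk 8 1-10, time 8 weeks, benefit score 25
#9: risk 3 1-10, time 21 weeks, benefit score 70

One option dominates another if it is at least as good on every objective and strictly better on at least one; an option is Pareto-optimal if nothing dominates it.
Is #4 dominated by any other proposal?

Yes

#6 vs #4: risk 1≤6, time 14≤20, benefit score 92≥54 — #6 is at least as good on every objective and strictly better on at least one, so #6 dominates #4.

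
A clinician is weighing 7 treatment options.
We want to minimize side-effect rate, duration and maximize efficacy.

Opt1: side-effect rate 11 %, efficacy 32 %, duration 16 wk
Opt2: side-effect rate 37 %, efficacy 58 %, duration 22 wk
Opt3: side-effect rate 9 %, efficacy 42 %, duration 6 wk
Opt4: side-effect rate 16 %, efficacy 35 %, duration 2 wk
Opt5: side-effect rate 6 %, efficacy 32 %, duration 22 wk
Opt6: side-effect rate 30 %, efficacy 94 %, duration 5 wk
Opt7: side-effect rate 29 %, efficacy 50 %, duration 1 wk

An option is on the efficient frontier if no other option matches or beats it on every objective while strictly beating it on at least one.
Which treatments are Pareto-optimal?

Opt1: dominated by Opt3 (side-effect rate 9≤11, efficacy 42≥32, duration 6≤16).
Opt2: dominated by Opt6 (side-effect rate 30≤37, efficacy 94≥58, duration 5≤22).
Opt3: not dominated.
Opt4: not dominated.
Opt5: not dominated (best side-effect rate).
Opt6: not dominated (best efficacy).
Opt7: not dominated (best duration).

Opt3, Opt4, Opt5, Opt6, Opt7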